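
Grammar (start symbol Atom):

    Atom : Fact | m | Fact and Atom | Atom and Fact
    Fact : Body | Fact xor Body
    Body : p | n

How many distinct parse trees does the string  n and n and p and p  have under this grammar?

Parse trees for n and n and p and p:
  [Atom [Fact [Body n]] and [Atom [Fact [Body n]] and [Atom [Fact [Body p]] and [Atom [Fact [Body p]]]]]]
  [Atom [Fact [Body n]] and [Atom [Fact [Body n]] and [Atom [Atom [Fact [Body p]]] and [Fact [Body p]]]]]
  [Atom [Fact [Body n]] and [Atom [Atom [Fact [Body n]] and [Atom [Fact [Body p]]]] and [Fact [Body p]]]]
  [Atom [Fact [Body n]] and [Atom [Atom [Atom [Fact [Body n]]] and [Fact [Body p]]] and [Fact [Body p]]]]
  [Atom [Atom [Fact [Body n]] and [Atom [Fact [Body n]] and [Atom [Fact [Body p]]]]] and [Fact [Body p]]]
  [Atom [Atom [Fact [Body n]] and [Atom [Atom [Fact [Body n]]] and [Fact [Body p]]]] and [Fact [Body p]]]
  [Atom [Atom [Atom [Fact [Body n]] and [Atom [Fact [Body n]]]] and [Fact [Body p]]] and [Fact [Body p]]]
  [Atom [Atom [Atom [Atom [Fact [Body n]]] and [Fact [Body n]]] and [Fact [Body p]]] and [Fact [Body p]]]

8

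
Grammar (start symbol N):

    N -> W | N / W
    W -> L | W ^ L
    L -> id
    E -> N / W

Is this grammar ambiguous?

(E is unreachable from N, so its rules don't affect L(N).) The grammar is stratified — N handles '/' (left-recursive), W handles '^', L atoms. Each operator has a fixed associativity and precedence level, so every string has one parse.

Unambiguous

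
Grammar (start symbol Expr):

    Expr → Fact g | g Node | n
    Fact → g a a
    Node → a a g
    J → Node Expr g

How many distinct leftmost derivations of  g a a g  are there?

Parse trees for g a a g:
  [Expr [Fact g a a] g]
  [Expr g [Node a a g]]

2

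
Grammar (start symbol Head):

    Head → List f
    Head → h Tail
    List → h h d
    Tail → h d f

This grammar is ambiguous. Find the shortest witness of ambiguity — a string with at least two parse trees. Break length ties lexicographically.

length 4: h h d f has 2 parse trees

Two derivations of h h d f:
  Head ⇒ List f ⇒ h h d f
  Head ⇒ h Tail ⇒ h h d f

h h d f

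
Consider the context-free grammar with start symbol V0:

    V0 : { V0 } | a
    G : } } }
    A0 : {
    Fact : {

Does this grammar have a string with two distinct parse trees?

Unambiguous

Only V0 is reachable from V0; ignoring the rest: Each string is a nest of matched brackets around a single atom. An opening bracket forces the recursive rule; an atom forces the base rule.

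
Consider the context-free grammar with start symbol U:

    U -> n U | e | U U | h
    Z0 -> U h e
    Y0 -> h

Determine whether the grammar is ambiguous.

Ambiguous

Witness: e e e

Derivation 1: U ⇒ U U ⇒ e U ⇒ e U U ⇒ e e U ⇒ e e e
Derivation 2: U ⇒ U U ⇒ U U U ⇒ e U U ⇒ e e U ⇒ e e e

Two distinct leftmost derivations for the same string.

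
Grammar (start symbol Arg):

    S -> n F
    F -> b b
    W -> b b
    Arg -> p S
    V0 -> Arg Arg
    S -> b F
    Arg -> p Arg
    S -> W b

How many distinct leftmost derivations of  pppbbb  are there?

Parse trees for pppbbb:
  [Arg p [Arg p [Arg p [S b [F b b]]]]]
  [Arg p [Arg p [Arg p [S [W b b] b]]]]

2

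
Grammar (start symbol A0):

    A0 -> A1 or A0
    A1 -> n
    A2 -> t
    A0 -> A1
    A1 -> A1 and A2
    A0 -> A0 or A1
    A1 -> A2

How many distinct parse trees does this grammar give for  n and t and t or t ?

Parse trees for n and t and t or t:
  [A0 [A1 [A1 [A1 n] and [A2 t]] and [A2 t]] or [A0 [A1 [A2 t]]]]
  [A0 [A0 [A1 [A1 [A1 n] and [A2 t]] and [A2 t]]] or [A1 [A2 t]]]

2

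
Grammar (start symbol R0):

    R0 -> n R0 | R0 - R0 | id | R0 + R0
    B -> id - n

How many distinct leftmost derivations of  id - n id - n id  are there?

3

Parse trees for id - n id - n id:
  [R0 [R0 id] - [R0 n [R0 [R0 id] - [R0 n [R0 id]]]]]
  [R0 [R0 id] - [R0 [R0 n [R0 id]] - [R0 n [R0 id]]]]
  [R0 [R0 [R0 id] - [R0 n [R0 id]]] - [R0 n [R0 id]]]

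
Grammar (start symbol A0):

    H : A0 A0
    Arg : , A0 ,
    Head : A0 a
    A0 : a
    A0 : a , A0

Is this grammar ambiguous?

Unambiguous

Only A0 is reachable from A0; ignoring the rest: The reachable grammar is A → atom sep A | atom. Each atom is followed by either the separator (recurse) or end-of-string (stop) — no choice point.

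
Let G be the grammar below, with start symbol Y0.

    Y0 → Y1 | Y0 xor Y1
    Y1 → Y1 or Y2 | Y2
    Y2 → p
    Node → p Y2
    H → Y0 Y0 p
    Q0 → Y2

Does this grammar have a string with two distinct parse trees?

(Node, H, Q0 are unreachable from Y0, so their rules don't affect L(Y0).) The grammar is stratified — Y0 handles 'xor' (left-recursive), Y1 handles 'or', Y2 atoms. Each operator has a fixed associativity and precedence level, so every string has one parse.

Unambiguous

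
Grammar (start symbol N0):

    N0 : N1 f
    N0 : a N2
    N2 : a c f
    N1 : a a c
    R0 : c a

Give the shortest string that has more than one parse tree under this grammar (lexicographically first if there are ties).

length 4: a a c f has 2 parse trees

Two derivations of a a c f:
  N0 ⇒ N1 f ⇒ a a c f
  N0 ⇒ a N2 ⇒ a a c f

a a c f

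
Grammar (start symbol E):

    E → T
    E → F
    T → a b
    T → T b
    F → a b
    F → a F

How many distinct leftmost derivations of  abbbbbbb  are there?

Parse trees for abbbbbbb:
  [E [T [T [T [T [T [T [T a b] b] b] b] b] b] b]]

1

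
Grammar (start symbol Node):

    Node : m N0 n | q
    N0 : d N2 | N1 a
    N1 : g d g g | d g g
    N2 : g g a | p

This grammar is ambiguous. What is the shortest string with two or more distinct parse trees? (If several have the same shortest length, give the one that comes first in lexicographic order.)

m d g g a n

length 1: no string has ≥2 trees
length 4: no string has ≥2 trees
length 6: m d g g a n has 2 parse trees

Two derivations of m d g g a n:
  Node ⇒ m N0 n ⇒ m d N2 n ⇒ m d g g a n
  Node ⇒ m N0 n ⇒ m N1 a n ⇒ m d g g a n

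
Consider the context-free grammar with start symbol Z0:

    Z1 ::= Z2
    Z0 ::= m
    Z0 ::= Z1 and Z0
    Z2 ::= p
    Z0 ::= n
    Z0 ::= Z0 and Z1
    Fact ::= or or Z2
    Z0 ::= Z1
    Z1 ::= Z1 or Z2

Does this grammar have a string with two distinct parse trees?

Witness: p and p

Derivation 1: Z0 ⇒ Z1 and Z0 ⇒ Z2 and Z0 ⇒ p and Z0 ⇒ p and Z1 ⇒ p and Z2 ⇒ p and p
Derivation 2: Z0 ⇒ Z0 and Z1 ⇒ Z1 and Z1 ⇒ Z2 and Z1 ⇒ p and Z1 ⇒ p and Z2 ⇒ p and p

Two distinct leftmost derivations for the same string.

Ambiguous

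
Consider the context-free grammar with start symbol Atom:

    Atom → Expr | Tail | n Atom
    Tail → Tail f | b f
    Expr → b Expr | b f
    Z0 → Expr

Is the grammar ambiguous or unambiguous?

Ambiguous

Witness: b f

Derivation 1: Atom ⇒ Expr ⇒ b f
Derivation 2: Atom ⇒ Tail ⇒ b f

Two distinct leftmost derivations for the same string.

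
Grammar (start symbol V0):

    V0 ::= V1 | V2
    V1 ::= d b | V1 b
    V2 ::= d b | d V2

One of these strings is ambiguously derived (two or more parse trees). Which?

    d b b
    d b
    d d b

d b b: 1 tree
d b: 2 trees
d d b: 1 tree

d b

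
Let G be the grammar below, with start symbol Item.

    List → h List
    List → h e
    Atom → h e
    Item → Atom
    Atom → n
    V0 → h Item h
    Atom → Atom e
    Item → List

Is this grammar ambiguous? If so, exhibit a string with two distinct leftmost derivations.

Ambiguous

Witness: h e

Derivation 1: Item ⇒ Atom ⇒ h e
Derivation 2: Item ⇒ List ⇒ h e

Two distinct leftmost derivations for the same string.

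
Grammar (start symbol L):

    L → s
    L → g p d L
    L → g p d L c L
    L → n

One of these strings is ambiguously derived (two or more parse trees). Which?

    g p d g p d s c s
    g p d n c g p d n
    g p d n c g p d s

g p d g p d s c s

g p d g p d s c s: 2 trees
g p d n c g p d n: 1 tree
g p d n c g p d s: 1 tree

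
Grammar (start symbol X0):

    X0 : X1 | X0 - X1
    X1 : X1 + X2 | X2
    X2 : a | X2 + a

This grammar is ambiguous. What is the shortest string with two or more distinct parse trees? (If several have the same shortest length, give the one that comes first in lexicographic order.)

a + a

length 1: no string has ≥2 trees
length 3: a + a has 2 parse trees

Two derivations of a + a:
  X0 ⇒ X1 ⇒ X1 + X2 ⇒ X2 + X2 ⇒ a + X2 ⇒ a + a
  X0 ⇒ X1 ⇒ X2 ⇒ X2 + a ⇒ a + a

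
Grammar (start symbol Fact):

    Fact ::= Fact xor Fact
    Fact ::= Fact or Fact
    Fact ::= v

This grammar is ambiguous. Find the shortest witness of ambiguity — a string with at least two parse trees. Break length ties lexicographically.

length 1: no string has ≥2 trees
length 3: no string has ≥2 trees
length 5: v or v or v has 2 parse trees

Two derivations of v or v or v:
  Fact ⇒ Fact or Fact ⇒ Fact or Fact or Fact ⇒ v or Fact or Fact ⇒ v or v or Fact ⇒ v or v or v
  Fact ⇒ Fact or Fact ⇒ v or Fact ⇒ v or Fact or Fact ⇒ v or v or Fact ⇒ v or v or v

v or v or v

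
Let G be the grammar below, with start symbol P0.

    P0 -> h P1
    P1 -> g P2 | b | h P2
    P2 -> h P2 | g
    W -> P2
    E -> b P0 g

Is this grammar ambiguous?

Unambiguous

(W, E are unreachable from P0, so their rules don't affect L(P0).) Restricted to the reachable nonterminals, every rule has the form A → t or A → t B, and no two rules for the same A share a first terminal. The grammar encodes a DFA — one run per string.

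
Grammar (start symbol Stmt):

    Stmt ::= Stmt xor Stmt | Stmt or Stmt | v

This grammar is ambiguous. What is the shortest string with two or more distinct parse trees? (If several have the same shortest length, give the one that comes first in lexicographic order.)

length 1: no string has ≥2 trees
length 3: no string has ≥2 trees
length 5: v or v or v has 2 parse trees

Two derivations of v or v or v:
  Stmt ⇒ Stmt or Stmt ⇒ Stmt or Stmt or Stmt ⇒ v or Stmt or Stmt ⇒ v or v or Stmt ⇒ v or v or v
  Stmt ⇒ Stmt or Stmt ⇒ v or Stmt ⇒ v or Stmt or Stmt ⇒ v or v or Stmt ⇒ v or v or v

v or v or v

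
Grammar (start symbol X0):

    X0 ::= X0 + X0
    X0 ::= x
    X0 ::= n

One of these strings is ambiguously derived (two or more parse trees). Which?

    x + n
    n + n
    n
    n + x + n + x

x + n: 1 tree
n + n: 1 tree
n: 1 tree
n + x + n + x: 5 trees

n + x + n + x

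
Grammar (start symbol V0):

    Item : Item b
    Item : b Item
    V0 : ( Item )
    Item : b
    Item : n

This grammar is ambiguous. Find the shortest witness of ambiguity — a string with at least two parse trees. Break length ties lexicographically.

length 3: no string has ≥2 trees
length 4: ( b b ) has 2 parse trees

Two derivations of ( b b ):
  V0 ⇒ ( Item ) ⇒ ( Item b ) ⇒ ( b b )
  V0 ⇒ ( Item ) ⇒ ( b Item ) ⇒ ( b b )

( b b )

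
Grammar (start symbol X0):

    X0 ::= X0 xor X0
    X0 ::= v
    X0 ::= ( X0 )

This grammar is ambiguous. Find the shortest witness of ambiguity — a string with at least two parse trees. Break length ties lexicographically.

v xor v xor v

length 1: no string has ≥2 trees
length 3: no string has ≥2 trees
length 5: v xor v xor v has 2 parse trees

Two derivations of v xor v xor v:
  X0 ⇒ X0 xor X0 ⇒ X0 xor X0 xor X0 ⇒ v xor X0 xor X0 ⇒ v xor v xor X0 ⇒ v xor v xor v
  X0 ⇒ X0 xor X0 ⇒ v xor X0 ⇒ v xor X0 xor X0 ⇒ v xor v xor X0 ⇒ v xor v xor v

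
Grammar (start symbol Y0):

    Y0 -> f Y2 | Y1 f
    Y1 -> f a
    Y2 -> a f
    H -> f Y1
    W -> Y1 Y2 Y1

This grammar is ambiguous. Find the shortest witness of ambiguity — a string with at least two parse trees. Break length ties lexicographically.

f a f

length 3: f a f has 2 parse trees

Two derivations of f a f:
  Y0 ⇒ f Y2 ⇒ f a f
  Y0 ⇒ Y1 f ⇒ f a f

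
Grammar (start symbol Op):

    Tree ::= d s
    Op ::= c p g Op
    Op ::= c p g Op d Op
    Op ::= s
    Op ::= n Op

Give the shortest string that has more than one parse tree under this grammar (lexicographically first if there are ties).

length 1: no string has ≥2 trees
length 2: no string has ≥2 trees
length 3: no string has ≥2 trees
length 4: no string has ≥2 trees
length 5: no string has ≥2 trees
length 6: no string has ≥2 trees
length 7: no string has ≥2 trees
length 8: no string has ≥2 trees
length 9: c p g c p g s d s has 2 parse trees

Two derivations of c p g c p g s d s:
  Op ⇒ c p g Op ⇒ c p g c p g Op d Op ⇒ c p g c p g s d Op ⇒ c p g c p g s d s
  Op ⇒ c p g Op d Op ⇒ c p g c p g Op d Op ⇒ c p g c p g s d Op ⇒ c p g c p g s d s

c p g c p g s d s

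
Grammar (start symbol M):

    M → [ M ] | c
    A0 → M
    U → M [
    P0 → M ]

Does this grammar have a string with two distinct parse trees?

Unambiguous

Only M is reachable from M; ignoring the rest: L(M) is { openⁿ atom closeⁿ : n ≥ 0 }. The bracket depth fixes n, and the derivation is forced at every step.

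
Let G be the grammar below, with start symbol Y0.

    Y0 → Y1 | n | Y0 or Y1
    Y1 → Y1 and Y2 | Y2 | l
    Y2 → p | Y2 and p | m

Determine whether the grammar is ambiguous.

Ambiguous

Witness: m and p

Derivation 1: Y0 ⇒ Y1 ⇒ Y1 and Y2 ⇒ Y2 and Y2 ⇒ m and Y2 ⇒ m and p
Derivation 2: Y0 ⇒ Y1 ⇒ Y2 ⇒ Y2 and p ⇒ m and p

Two distinct leftmost derivations for the same string.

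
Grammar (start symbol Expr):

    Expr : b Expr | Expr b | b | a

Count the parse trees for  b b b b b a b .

Parse trees for b b b b b a b:
  [Expr b [Expr b [Expr b [Expr b [Expr b [Expr [Expr a] b]]]]]]
  [Expr b [Expr b [Expr b [Expr b [Expr [Expr b [Expr a]] b]]]]]
  [Expr b [Expr b [Expr b [Expr [Expr b [Expr b [Expr a]]] b]]]]
  [Expr b [Expr b [Expr [Expr b [Expr b [Expr b [Expr a]]]] b]]]
  [Expr b [Expr [Expr b [Expr b [Expr b [Expr b [Expr a]]]]] b]]
  [Expr [Expr b [Expr b [Expr b [Expr b [Expr b [Expr a]]]]]] b]

6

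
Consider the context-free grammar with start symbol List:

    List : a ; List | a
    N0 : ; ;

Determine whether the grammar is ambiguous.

(N0 is unreachable from List, so its rules don't affect L(List).) Right-recursive list with a separator: after each atom, whether the separator follows determines the rule. One parse per string.

Unambiguous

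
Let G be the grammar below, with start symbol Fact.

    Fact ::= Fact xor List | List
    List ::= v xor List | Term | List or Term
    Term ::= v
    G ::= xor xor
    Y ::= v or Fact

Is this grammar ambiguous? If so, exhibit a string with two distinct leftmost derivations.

Witness: v xor v

Derivation 1: Fact ⇒ Fact xor List ⇒ List xor List ⇒ Term xor List ⇒ v xor List ⇒ v xor Term ⇒ v xor v
Derivation 2: Fact ⇒ List ⇒ v xor List ⇒ v xor Term ⇒ v xor v

Two distinct leftmost derivations for the same string.

Ambiguous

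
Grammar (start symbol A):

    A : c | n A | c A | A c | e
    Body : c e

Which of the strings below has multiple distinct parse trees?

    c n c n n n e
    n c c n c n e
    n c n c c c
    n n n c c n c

n c n c c c

c n c n n n e: 1 tree
n c c n c n e: 1 tree
n c n c c c: 16 trees
n n n c c n c: 1 tree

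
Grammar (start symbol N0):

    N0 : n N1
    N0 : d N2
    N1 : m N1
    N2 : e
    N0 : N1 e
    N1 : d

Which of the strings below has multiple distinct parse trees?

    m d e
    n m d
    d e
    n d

d e

m d e: 1 tree
n m d: 1 tree
d e: 2 trees
n d: 1 tree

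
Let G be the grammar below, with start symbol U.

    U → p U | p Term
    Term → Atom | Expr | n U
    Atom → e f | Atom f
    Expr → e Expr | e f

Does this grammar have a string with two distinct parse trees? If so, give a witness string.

Ambiguous

Witness: p e f

Derivation 1: U ⇒ p Term ⇒ p Atom ⇒ p e f
Derivation 2: U ⇒ p Term ⇒ p Expr ⇒ p e f

Two distinct leftmost derivations for the same string.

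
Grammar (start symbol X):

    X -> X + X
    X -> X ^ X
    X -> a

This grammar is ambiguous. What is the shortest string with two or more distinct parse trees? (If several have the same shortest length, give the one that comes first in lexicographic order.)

length 1: no string has ≥2 trees
length 3: no string has ≥2 trees
length 5: a + a + a has 2 parse trees

Two derivations of a + a + a:
  X ⇒ X + X ⇒ X + X + X ⇒ a + X + X ⇒ a + a + X ⇒ a + a + a
  X ⇒ X + X ⇒ a + X ⇒ a + X + X ⇒ a + a + X ⇒ a + a + a

a + a + a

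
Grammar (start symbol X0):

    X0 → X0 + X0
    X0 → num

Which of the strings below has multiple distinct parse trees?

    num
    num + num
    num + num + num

num + num + num

num: 1 tree
num + num: 1 tree
num + num + num: 2 trees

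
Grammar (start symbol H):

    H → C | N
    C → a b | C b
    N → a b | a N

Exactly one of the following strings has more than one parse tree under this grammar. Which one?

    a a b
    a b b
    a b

a a b: 1 tree
a b b: 1 tree
a b: 2 trees

a b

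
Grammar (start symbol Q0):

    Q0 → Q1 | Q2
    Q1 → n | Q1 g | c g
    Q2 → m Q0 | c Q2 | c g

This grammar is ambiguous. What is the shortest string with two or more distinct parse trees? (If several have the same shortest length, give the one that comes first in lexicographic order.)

length 1: no string has ≥2 trees
length 2: c g has 2 parse trees

Two derivations of c g:
  Q0 ⇒ Q1 ⇒ c g
  Q0 ⇒ Q2 ⇒ c g

c g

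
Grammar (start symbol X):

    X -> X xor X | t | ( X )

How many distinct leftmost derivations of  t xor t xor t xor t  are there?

Parse trees for t xor t xor t xor t:
  [X [X t] xor [X [X t] xor [X [X t] xor [X t]]]]
  [X [X t] xor [X [X [X t] xor [X t]] xor [X t]]]
  [X [X [X t] xor [X t]] xor [X [X t] xor [X t]]]
  [X [X [X t] xor [X [X t] xor [X t]]] xor [X t]]
  [X [X [X [X t] xor [X t]] xor [X t]] xor [X t]]

5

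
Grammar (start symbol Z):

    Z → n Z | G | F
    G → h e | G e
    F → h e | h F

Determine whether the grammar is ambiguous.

Ambiguous

Witness: h e

Derivation 1: Z ⇒ G ⇒ h e
Derivation 2: Z ⇒ F ⇒ h e

Two distinct leftmost derivations for the same string.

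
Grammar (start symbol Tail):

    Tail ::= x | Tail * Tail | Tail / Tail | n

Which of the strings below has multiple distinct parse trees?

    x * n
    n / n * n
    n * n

n / n * n

x * n: 1 tree
n / n * n: 2 trees
n * n: 1 tree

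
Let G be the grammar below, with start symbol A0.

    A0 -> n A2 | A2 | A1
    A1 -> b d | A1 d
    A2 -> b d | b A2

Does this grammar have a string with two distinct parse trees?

Ambiguous

Witness: b d

Derivation 1: A0 ⇒ A2 ⇒ b d
Derivation 2: A0 ⇒ A1 ⇒ b d

Two distinct leftmost derivations for the same string.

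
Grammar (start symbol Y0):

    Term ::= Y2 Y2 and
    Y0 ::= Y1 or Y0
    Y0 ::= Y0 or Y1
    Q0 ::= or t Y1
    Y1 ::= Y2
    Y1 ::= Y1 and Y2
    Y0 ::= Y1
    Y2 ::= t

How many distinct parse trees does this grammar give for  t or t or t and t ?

4

Parse trees for t or t or t and t:
  [Y0 [Y1 [Y2 t]] or [Y0 [Y1 [Y2 t]] or [Y0 [Y1 [Y1 [Y2 t]] and [Y2 t]]]]]
  [Y0 [Y1 [Y2 t]] or [Y0 [Y0 [Y1 [Y2 t]]] or [Y1 [Y1 [Y2 t]] and [Y2 t]]]]
  [Y0 [Y0 [Y1 [Y2 t]] or [Y0 [Y1 [Y2 t]]]] or [Y1 [Y1 [Y2 t]] and [Y2 t]]]
  [Y0 [Y0 [Y0 [Y1 [Y2 t]]] or [Y1 [Y2 t]]] or [Y1 [Y1 [Y2 t]] and [Y2 t]]]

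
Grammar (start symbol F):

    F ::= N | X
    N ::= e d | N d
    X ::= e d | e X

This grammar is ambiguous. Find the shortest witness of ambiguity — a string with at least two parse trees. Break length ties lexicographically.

e d

length 2: e d has 2 parse trees

Two derivations of e d:
  F ⇒ N ⇒ e d
  F ⇒ X ⇒ e d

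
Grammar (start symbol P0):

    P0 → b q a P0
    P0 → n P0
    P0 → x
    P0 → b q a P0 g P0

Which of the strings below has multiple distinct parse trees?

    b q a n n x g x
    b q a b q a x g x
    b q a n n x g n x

b q a b q a x g x

b q a n n x g x: 1 tree
b q a b q a x g x: 2 trees
b q a n n x g n x: 1 tree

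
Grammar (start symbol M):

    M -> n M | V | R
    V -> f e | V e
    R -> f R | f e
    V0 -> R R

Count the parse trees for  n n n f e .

2

Parse trees for n n n f e:
  [M n [M n [M n [M [V f e]]]]]
  [M n [M n [M n [M [R f e]]]]]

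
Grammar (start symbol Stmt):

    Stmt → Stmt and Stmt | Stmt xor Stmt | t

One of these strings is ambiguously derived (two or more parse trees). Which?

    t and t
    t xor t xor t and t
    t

t and t: 1 tree
t xor t xor t and t: 5 trees
t: 1 tree

t xor t xor t and t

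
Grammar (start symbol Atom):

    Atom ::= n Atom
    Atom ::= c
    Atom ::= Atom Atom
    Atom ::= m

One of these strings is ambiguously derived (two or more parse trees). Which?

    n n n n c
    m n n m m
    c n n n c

m n n m m

n n n n c: 1 tree
m n n m m: 4 trees
c n n n c: 1 tree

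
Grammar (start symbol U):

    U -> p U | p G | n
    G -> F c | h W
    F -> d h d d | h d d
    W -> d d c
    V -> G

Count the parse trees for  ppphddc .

Parse trees for ppphddc:
  [U p [U p [U p [G [F h d d] c]]]]
  [U p [U p [U p [G h [W d d c]]]]]

2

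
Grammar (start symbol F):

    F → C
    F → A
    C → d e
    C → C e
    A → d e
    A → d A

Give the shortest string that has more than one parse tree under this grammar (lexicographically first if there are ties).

length 2: d e has 2 parse trees

Two derivations of d e:
  F ⇒ C ⇒ d e
  F ⇒ A ⇒ d e

d e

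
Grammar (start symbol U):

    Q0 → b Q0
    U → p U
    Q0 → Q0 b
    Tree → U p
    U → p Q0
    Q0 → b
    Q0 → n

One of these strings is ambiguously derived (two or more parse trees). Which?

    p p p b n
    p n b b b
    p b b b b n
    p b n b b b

p b n b b b

p p p b n: 1 tree
p n b b b: 1 tree
p b b b b n: 1 tree
p b n b b b: 4 trees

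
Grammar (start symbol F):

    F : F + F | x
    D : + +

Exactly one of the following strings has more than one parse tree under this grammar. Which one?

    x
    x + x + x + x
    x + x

x: 1 tree
x + x + x + x: 5 trees
x + x: 1 tree

x + x + x + x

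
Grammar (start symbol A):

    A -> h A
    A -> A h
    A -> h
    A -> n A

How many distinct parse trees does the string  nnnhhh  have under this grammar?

Parse trees for nnnhhh (showing first 6 of 16):
  [A [A [A n [A n [A n [A h]]]] h] h]
  [A [A n [A [A n [A n [A h]]] h]] h]
  [A [A n [A n [A [A n [A h]] h]]] h]
  [A [A n [A n [A n [A h [A h]]]]] h]
  [A [A n [A n [A n [A [A h] h]]]] h]
  [A n [A [A [A n [A n [A h]]] h] h]]

16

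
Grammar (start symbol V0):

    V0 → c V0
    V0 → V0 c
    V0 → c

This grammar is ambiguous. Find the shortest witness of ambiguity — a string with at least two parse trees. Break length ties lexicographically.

length 1: no string has ≥2 trees
length 2: c c has 2 parse trees

Two derivations of c c:
  V0 ⇒ c V0 ⇒ c c
  V0 ⇒ V0 c ⇒ c c

c c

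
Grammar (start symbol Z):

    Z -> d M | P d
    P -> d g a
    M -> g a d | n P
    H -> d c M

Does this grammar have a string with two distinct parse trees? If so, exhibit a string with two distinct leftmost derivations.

Ambiguous

Witness: d g a d

Derivation 1: Z ⇒ d M ⇒ d g a d
Derivation 2: Z ⇒ P d ⇒ d g a d

Two distinct leftmost derivations for the same string.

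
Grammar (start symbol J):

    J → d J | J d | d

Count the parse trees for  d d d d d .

Parse trees for d d d d d (showing first 6 of 16):
  [J d [J d [J d [J d [J d]]]]]
  [J d [J d [J d [J [J d] d]]]]
  [J d [J d [J [J d [J d]] d]]]
  [J d [J d [J [J [J d] d] d]]]
  [J d [J [J d [J d [J d]]] d]]
  [J d [J [J d [J [J d] d]] d]]

16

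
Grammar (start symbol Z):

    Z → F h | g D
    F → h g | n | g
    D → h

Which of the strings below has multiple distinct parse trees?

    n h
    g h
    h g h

g h

n h: 1 tree
g h: 2 trees
h g h: 1 tree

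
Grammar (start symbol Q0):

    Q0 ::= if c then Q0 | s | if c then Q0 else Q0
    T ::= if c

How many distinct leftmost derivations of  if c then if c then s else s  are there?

2

Parse trees for if c then if c then s else s:
  [Q0 if c then [Q0 if c then [Q0 s] else [Q0 s]]]
  [Q0 if c then [Q0 if c then [Q0 s]] else [Q0 s]]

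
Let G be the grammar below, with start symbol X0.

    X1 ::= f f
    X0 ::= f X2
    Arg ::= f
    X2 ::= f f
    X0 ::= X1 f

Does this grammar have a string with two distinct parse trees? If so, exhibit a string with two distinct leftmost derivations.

Witness: f f f

Derivation 1: X0 ⇒ f X2 ⇒ f f f
Derivation 2: X0 ⇒ X1 f ⇒ f f f

Two distinct leftmost derivations for the same string.

Ambiguous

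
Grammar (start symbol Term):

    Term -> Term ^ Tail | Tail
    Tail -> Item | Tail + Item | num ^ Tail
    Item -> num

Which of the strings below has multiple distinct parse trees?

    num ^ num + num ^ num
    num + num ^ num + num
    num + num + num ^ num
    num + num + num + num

num ^ num + num ^ num

num ^ num + num ^ num: 3 trees
num + num ^ num + num: 1 tree
num + num + num ^ num: 1 tree
num + num + num + num: 1 tree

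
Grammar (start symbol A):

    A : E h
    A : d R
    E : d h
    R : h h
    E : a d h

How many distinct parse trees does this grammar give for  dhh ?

Parse trees for dhh:
  [A [E d h] h]
  [A d [R h h]]

2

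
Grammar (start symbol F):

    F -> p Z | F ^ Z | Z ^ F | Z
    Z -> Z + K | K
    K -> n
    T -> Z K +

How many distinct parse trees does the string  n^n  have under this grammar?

Parse trees for n^n:
  [F [F [Z [K n]]] ^ [Z [K n]]]
  [F [Z [K n]] ^ [F [Z [K n]]]]

2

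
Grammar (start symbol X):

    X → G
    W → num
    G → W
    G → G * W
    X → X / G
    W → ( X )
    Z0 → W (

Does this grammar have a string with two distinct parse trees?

Only X, G, W are reachable from X; ignoring the rest: X → X / G | G  ;  G → G * W | W  — a left-associative chain with W at the bottom. Each string factors uniquely by precedence.

Unambiguous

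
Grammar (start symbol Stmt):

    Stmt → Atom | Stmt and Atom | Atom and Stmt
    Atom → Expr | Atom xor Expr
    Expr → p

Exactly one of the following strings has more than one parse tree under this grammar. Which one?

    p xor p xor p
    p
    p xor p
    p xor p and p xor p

p xor p and p xor p

p xor p xor p: 1 tree
p: 1 tree
p xor p: 1 tree
p xor p and p xor p: 2 trees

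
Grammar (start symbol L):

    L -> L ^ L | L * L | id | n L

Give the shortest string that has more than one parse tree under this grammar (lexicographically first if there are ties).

n id * id

length 1: no string has ≥2 trees
length 2: no string has ≥2 trees
length 3: no string has ≥2 trees
length 4: n id * id has 2 parse trees

Two derivations of n id * id:
  L ⇒ L * L ⇒ n L * L ⇒ n id * L ⇒ n id * id
  L ⇒ n L ⇒ n L * L ⇒ n id * L ⇒ n id * id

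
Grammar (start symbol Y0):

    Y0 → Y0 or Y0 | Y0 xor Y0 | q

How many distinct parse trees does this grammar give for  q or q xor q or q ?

Parse trees for q or q xor q or q:
  [Y0 [Y0 q] or [Y0 [Y0 [Y0 q] xor [Y0 q]] or [Y0 q]]]
  [Y0 [Y0 q] or [Y0 [Y0 q] xor [Y0 [Y0 q] or [Y0 q]]]]
  [Y0 [Y0 [Y0 q] or [Y0 [Y0 q] xor [Y0 q]]] or [Y0 q]]
  [Y0 [Y0 [Y0 [Y0 q] or [Y0 q]] xor [Y0 q]] or [Y0 q]]
  [Y0 [Y0 [Y0 q] or [Y0 q]] xor [Y0 [Y0 q] or [Y0 q]]]

5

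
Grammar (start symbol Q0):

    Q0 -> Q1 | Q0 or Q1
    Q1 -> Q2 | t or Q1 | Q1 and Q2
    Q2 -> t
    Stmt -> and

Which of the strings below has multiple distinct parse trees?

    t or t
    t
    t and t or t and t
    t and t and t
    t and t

t or t: 2 trees
t: 1 tree
t and t or t and t: 1 tree
t and t and t: 1 tree
t and t: 1 tree

t or t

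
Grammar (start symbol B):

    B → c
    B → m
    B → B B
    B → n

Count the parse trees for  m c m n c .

Parse trees for m c m n c (showing first 6 of 14):
  [B [B m] [B [B c] [B [B m] [B [B n] [B c]]]]]
  [B [B m] [B [B c] [B [B [B m] [B n]] [B c]]]]
  [B [B m] [B [B [B c] [B m]] [B [B n] [B c]]]]
  [B [B m] [B [B [B c] [B [B m] [B n]]] [B c]]]
  [B [B m] [B [B [B [B c] [B m]] [B n]] [B c]]]
  [B [B [B m] [B c]] [B [B m] [B [B n] [B c]]]]

14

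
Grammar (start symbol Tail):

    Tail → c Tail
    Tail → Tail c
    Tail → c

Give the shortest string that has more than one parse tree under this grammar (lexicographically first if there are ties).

length 1: no string has ≥2 trees
length 2: c c has 2 parse trees

Two derivations of c c:
  Tail ⇒ c Tail ⇒ c c
  Tail ⇒ Tail c ⇒ c c

c c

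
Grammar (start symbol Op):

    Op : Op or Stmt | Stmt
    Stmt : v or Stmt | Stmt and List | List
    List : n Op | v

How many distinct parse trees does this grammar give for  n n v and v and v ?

Parse trees for n n v and v and v:
  [Op [Stmt [Stmt [Stmt [List n [Op [Stmt [List n [Op [Stmt [List v]]]]]]]] and [List v]] and [List v]]]
  [Op [Stmt [Stmt [List n [Op [Stmt [Stmt [List n [Op [Stmt [List v]]]]] and [List v]]]]] and [List v]]]
  [Op [Stmt [Stmt [List n [Op [Stmt [List n [Op [Stmt [Stmt [List v]] and [List v]]]]]]]] and [List v]]]
  [Op [Stmt [List n [Op [Stmt [Stmt [Stmt [List n [Op [Stmt [List v]]]]] and [List v]] and [List v]]]]]]
  [Op [Stmt [List n [Op [Stmt [Stmt [List n [Op [Stmt [Stmt [List v]] and [List v]]]]] and [List v]]]]]]
  [Op [Stmt [List n [Op [Stmt [List n [Op [Stmt [Stmt [Stmt [List v]] and [List v]] and [List v]]]]]]]]]

6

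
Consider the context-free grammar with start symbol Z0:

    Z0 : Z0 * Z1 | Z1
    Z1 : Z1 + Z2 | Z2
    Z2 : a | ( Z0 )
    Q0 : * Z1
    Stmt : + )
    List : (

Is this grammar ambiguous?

Unambiguous

(Q0, Stmt, List are unreachable from Z0, so their rules don't affect L(Z0).) Z0 → Z0 * Z1 | Z1  ;  Z1 → Z1 + Z2 | Z2  — a left-associative chain with Z2 at the bottom. Each string factors uniquely by precedence.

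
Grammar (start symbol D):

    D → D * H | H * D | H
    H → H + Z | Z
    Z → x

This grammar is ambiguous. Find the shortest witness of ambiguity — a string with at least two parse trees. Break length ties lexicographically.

length 1: no string has ≥2 trees
length 3: x * x has 2 parse trees

Two derivations of x * x:
  D ⇒ D * H ⇒ H * H ⇒ Z * H ⇒ x * H ⇒ x * Z ⇒ x * x
  D ⇒ H * D ⇒ Z * D ⇒ x * D ⇒ x * H ⇒ x * Z ⇒ x * x

x * x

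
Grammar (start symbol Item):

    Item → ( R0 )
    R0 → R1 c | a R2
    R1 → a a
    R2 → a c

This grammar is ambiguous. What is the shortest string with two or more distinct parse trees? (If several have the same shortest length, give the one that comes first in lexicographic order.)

length 5: ( a a c ) has 2 parse trees

Two derivations of ( a a c ):
  Item ⇒ ( R0 ) ⇒ ( R1 c ) ⇒ ( a a c )
  Item ⇒ ( R0 ) ⇒ ( a R2 ) ⇒ ( a a c )

( a a c )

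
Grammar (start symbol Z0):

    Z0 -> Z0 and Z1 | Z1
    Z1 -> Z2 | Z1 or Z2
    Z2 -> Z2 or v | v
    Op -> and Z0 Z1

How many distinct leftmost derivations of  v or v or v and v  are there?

4

Parse trees for v or v or v and v:
  [Z0 [Z0 [Z1 [Z2 [Z2 [Z2 v] or v] or v]]] and [Z1 [Z2 v]]]
  [Z0 [Z0 [Z1 [Z1 [Z2 v]] or [Z2 [Z2 v] or v]]] and [Z1 [Z2 v]]]
  [Z0 [Z0 [Z1 [Z1 [Z2 [Z2 v] or v]] or [Z2 v]]] and [Z1 [Z2 v]]]
  [Z0 [Z0 [Z1 [Z1 [Z1 [Z2 v]] or [Z2 v]] or [Z2 v]]] and [Z1 [Z2 v]]]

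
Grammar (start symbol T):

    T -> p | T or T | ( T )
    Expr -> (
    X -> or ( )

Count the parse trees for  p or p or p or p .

Parse trees for p or p or p or p:
  [T [T p] or [T [T p] or [T [T p] or [T p]]]]
  [T [T p] or [T [T [T p] or [T p]] or [T p]]]
  [T [T [T p] or [T p]] or [T [T p] or [T p]]]
  [T [T [T p] or [T [T p] or [T p]]] or [T p]]
  [T [T [T [T p] or [T p]] or [T p]] or [T p]]

5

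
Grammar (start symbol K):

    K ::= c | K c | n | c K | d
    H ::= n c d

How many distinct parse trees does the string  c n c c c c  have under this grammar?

5

Parse trees for c n c c c c:
  [K [K [K [K [K c [K n]] c] c] c] c]
  [K [K [K [K c [K [K n] c]] c] c] c]
  [K [K [K c [K [K [K n] c] c]] c] c]
  [K [K c [K [K [K [K n] c] c] c]] c]
  [K c [K [K [K [K [K n] c] c] c] c]]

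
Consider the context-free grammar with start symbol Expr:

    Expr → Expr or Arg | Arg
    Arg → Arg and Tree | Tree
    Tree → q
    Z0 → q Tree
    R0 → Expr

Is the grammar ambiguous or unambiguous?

Only Expr, Arg, Tree are reachable from Expr; ignoring the rest: This is a standard precedence ladder (Expr over Arg over Tree), with each level left-recursive on its own operator ('or' at Expr, 'and' at Arg). That structure is LR(1), hence unambiguous.

Unambiguous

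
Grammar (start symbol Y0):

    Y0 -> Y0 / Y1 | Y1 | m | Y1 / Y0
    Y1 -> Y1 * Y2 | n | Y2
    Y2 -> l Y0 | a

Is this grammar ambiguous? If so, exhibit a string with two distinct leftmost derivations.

Witness: a / a

Derivation 1: Y0 ⇒ Y0 / Y1 ⇒ Y1 / Y1 ⇒ Y2 / Y1 ⇒ a / Y1 ⇒ a / Y2 ⇒ a / a
Derivation 2: Y0 ⇒ Y1 / Y0 ⇒ Y2 / Y0 ⇒ a / Y0 ⇒ a / Y1 ⇒ a / Y2 ⇒ a / a

Two distinct leftmost derivations for the same string.

Ambiguous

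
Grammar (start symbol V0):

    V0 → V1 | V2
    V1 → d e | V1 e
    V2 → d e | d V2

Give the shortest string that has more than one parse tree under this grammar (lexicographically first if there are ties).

length 2: d e has 2 parse trees

Two derivations of d e:
  V0 ⇒ V1 ⇒ d e
  V0 ⇒ V2 ⇒ d e

d e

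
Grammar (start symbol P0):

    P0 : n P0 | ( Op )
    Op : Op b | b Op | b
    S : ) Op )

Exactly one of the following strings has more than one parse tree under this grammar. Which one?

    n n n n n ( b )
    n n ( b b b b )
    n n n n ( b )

n n n n n ( b ): 1 tree
n n ( b b b b ): 8 trees
n n n n ( b ): 1 tree

n n ( b b b b )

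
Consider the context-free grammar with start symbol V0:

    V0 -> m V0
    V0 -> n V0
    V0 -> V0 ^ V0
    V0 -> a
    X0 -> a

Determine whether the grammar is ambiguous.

Witness: m a ^ a

Derivation 1: V0 ⇒ m V0 ⇒ m V0 ^ V0 ⇒ m a ^ V0 ⇒ m a ^ a
Derivation 2: V0 ⇒ V0 ^ V0 ⇒ m V0 ^ V0 ⇒ m a ^ V0 ⇒ m a ^ a

Two distinct leftmost derivations for the same string.

Ambiguous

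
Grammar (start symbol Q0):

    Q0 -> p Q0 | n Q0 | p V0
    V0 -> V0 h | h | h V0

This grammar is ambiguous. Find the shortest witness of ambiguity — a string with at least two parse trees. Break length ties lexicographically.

p h h

length 2: no string has ≥2 trees
length 3: p h h has 2 parse trees

Two derivations of p h h:
  Q0 ⇒ p V0 ⇒ p V0 h ⇒ p h h
  Q0 ⇒ p V0 ⇒ p h V0 ⇒ p h h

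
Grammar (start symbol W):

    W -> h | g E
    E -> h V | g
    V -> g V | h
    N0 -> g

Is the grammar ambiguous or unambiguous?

Unambiguous

Only W, E, V are reachable from W; ignoring the rest: Each reachable nonterminal has at most one production per leading terminal, and all productions are right-linear; the derivation is determined token-by-token.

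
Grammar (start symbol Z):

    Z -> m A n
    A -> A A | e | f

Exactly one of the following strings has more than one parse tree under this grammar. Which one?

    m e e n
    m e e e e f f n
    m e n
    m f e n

m e e n: 1 tree
m e e e e f f n: 42 trees
m e n: 1 tree
m f e n: 1 tree

m e e e e f f n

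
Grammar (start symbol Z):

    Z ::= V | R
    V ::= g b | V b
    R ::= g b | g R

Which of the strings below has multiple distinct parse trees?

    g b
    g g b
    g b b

g b

g b: 2 trees
g g b: 1 tree
g b b: 1 tree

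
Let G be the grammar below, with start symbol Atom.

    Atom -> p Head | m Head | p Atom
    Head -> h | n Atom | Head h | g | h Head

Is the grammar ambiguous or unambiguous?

Ambiguous

Witness: m h h

Derivation 1: Atom ⇒ m Head ⇒ m Head h ⇒ m h h
Derivation 2: Atom ⇒ m Head ⇒ m h Head ⇒ m h h

Two distinct leftmost derivations for the same string.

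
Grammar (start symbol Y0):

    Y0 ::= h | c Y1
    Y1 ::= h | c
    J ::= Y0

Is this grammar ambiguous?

Unambiguous

Only Y0, Y1 are reachable from Y0; ignoring the rest: Each reachable nonterminal has at most one production per leading terminal, and all productions are right-linear; the derivation is determined token-by-token.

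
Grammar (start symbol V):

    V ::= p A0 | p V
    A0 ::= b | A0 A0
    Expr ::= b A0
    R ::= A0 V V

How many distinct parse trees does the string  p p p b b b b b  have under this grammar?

14

Parse trees for p p p b b b b b (showing first 6 of 14):
  [V p [V p [V p [A0 [A0 b] [A0 [A0 b] [A0 [A0 b] [A0 [A0 b] [A0 b]]]]]]]]
  [V p [V p [V p [A0 [A0 b] [A0 [A0 b] [A0 [A0 [A0 b] [A0 b]] [A0 b]]]]]]]
  [V p [V p [V p [A0 [A0 b] [A0 [A0 [A0 b] [A0 b]] [A0 [A0 b] [A0 b]]]]]]]
  [V p [V p [V p [A0 [A0 b] [A0 [A0 [A0 b] [A0 [A0 b] [A0 b]]] [A0 b]]]]]]
  [V p [V p [V p [A0 [A0 b] [A0 [A0 [A0 [A0 b] [A0 b]] [A0 b]] [A0 b]]]]]]
  [V p [V p [V p [A0 [A0 [A0 b] [A0 b]] [A0 [A0 b] [A0 [A0 b] [A0 b]]]]]]]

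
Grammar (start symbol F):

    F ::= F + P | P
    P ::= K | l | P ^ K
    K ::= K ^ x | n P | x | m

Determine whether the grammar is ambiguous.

Witness: m ^ x

Derivation 1: F ⇒ P ⇒ K ⇒ K ^ x ⇒ m ^ x
Derivation 2: F ⇒ P ⇒ P ^ K ⇒ K ^ K ⇒ m ^ K ⇒ m ^ x

Two distinct leftmost derivations for the same string.

Ambiguous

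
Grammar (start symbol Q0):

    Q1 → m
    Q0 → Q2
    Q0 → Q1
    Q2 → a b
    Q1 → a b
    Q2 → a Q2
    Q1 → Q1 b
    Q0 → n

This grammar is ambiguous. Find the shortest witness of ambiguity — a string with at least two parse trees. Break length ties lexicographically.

length 1: no string has ≥2 trees
length 2: a b has 2 parse trees

Two derivations of a b:
  Q0 ⇒ Q2 ⇒ a b
  Q0 ⇒ Q1 ⇒ a b

a b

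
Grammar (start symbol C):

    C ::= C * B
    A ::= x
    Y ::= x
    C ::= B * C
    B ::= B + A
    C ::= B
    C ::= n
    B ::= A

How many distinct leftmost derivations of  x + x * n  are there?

Parse trees for x + x * n:
  [C [B [B [A x]] + [A x]] * [C n]]

1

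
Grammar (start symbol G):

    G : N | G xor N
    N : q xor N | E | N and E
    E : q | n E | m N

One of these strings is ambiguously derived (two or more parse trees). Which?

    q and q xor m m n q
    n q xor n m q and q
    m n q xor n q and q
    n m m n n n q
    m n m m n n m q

n q xor n m q and q

q and q xor m m n q: 1 tree
n q xor n m q and q: 2 trees
m n q xor n q and q: 1 tree
n m m n n n q: 1 tree
m n m m n n m q: 1 tree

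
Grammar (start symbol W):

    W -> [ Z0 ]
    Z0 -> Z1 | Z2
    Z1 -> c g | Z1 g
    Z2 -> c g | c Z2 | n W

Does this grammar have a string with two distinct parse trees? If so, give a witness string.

Witness: [ c g ]

Derivation 1: W ⇒ [ Z0 ] ⇒ [ Z1 ] ⇒ [ c g ]
Derivation 2: W ⇒ [ Z0 ] ⇒ [ Z2 ] ⇒ [ c g ]

Two distinct leftmost derivations for the same string.

Ambiguous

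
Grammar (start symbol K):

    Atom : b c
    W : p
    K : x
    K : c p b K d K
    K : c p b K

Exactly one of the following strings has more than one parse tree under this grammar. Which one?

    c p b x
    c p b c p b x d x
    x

c p b c p b x d x

c p b x: 1 tree
c p b c p b x d x: 2 trees
x: 1 tree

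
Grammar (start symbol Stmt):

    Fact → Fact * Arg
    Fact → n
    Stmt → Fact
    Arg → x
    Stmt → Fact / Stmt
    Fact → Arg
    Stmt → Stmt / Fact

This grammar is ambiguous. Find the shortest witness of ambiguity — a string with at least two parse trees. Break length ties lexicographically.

n / n

length 1: no string has ≥2 trees
length 3: n / n has 2 parse trees

Two derivations of n / n:
  Stmt ⇒ Fact / Stmt ⇒ n / Stmt ⇒ n / Fact ⇒ n / n
  Stmt ⇒ Stmt / Fact ⇒ Fact / Fact ⇒ n / Fact ⇒ n / n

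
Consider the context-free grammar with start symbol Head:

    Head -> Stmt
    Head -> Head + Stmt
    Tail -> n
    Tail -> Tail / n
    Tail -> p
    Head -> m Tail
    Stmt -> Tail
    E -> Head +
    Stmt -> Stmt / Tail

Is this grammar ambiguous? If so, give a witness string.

Ambiguous

Witness: n / n

Derivation 1: Head ⇒ Stmt ⇒ Tail ⇒ Tail / n ⇒ n / n
Derivation 2: Head ⇒ Stmt ⇒ Stmt / Tail ⇒ Tail / Tail ⇒ n / Tail ⇒ n / n

Two distinct leftmost derivations for the same string.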